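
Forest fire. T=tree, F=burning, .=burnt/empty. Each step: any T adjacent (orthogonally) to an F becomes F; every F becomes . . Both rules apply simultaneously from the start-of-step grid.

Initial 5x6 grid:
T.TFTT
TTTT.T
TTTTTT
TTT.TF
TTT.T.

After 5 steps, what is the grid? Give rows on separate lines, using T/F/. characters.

Step 1: 5 trees catch fire, 2 burn out
  T.F.FT
  TTTF.T
  TTTTTF
  TTT.F.
  TTT.T.
Step 2: 6 trees catch fire, 5 burn out
  T....F
  TTF..F
  TTTFF.
  TTT...
  TTT.F.
Step 3: 2 trees catch fire, 6 burn out
  T.....
  TF....
  TTF...
  TTT...
  TTT...
Step 4: 3 trees catch fire, 2 burn out
  T.....
  F.....
  TF....
  TTF...
  TTT...
Step 5: 4 trees catch fire, 3 burn out
  F.....
  ......
  F.....
  TF....
  TTF...

F.....
......
F.....
TF....
TTF...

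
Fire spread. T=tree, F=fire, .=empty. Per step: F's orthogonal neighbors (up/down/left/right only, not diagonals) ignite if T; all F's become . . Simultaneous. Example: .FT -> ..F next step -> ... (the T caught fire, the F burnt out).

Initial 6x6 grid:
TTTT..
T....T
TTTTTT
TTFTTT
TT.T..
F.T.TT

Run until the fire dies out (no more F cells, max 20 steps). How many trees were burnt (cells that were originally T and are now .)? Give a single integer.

Step 1: +4 fires, +2 burnt (F count now 4)
Step 2: +6 fires, +4 burnt (F count now 6)
Step 3: +3 fires, +6 burnt (F count now 3)
Step 4: +2 fires, +3 burnt (F count now 2)
Step 5: +2 fires, +2 burnt (F count now 2)
Step 6: +1 fires, +2 burnt (F count now 1)
Step 7: +1 fires, +1 burnt (F count now 1)
Step 8: +1 fires, +1 burnt (F count now 1)
Step 9: +0 fires, +1 burnt (F count now 0)
Fire out after step 9
Initially T: 23, now '.': 33
Total burnt (originally-T cells now '.'): 20

Answer: 20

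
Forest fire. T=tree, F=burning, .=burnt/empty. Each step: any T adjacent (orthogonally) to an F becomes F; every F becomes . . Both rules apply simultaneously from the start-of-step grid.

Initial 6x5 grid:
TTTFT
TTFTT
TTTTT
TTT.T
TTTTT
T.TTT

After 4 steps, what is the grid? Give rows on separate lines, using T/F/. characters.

Step 1: 5 trees catch fire, 2 burn out
  TTF.F
  TF.FT
  TTFTT
  TTT.T
  TTTTT
  T.TTT
Step 2: 6 trees catch fire, 5 burn out
  TF...
  F...F
  TF.FT
  TTF.T
  TTTTT
  T.TTT
Step 3: 5 trees catch fire, 6 burn out
  F....
  .....
  F...F
  TF..T
  TTFTT
  T.TTT
Step 4: 5 trees catch fire, 5 burn out
  .....
  .....
  .....
  F...F
  TF.FT
  T.FTT

.....
.....
.....
F...F
TF.FT
T.FTT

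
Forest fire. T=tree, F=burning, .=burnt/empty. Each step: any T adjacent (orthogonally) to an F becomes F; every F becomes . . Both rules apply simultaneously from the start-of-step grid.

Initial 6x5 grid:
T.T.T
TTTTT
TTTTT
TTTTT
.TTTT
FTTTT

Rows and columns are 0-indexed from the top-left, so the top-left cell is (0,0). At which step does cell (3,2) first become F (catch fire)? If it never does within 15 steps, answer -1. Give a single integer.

Step 1: cell (3,2)='T' (+1 fires, +1 burnt)
Step 2: cell (3,2)='T' (+2 fires, +1 burnt)
Step 3: cell (3,2)='T' (+3 fires, +2 burnt)
Step 4: cell (3,2)='F' (+5 fires, +3 burnt)
  -> target ignites at step 4
Step 5: cell (3,2)='.' (+5 fires, +5 burnt)
Step 6: cell (3,2)='.' (+4 fires, +5 burnt)
Step 7: cell (3,2)='.' (+4 fires, +4 burnt)
Step 8: cell (3,2)='.' (+1 fires, +4 burnt)
Step 9: cell (3,2)='.' (+1 fires, +1 burnt)
Step 10: cell (3,2)='.' (+0 fires, +1 burnt)
  fire out at step 10

4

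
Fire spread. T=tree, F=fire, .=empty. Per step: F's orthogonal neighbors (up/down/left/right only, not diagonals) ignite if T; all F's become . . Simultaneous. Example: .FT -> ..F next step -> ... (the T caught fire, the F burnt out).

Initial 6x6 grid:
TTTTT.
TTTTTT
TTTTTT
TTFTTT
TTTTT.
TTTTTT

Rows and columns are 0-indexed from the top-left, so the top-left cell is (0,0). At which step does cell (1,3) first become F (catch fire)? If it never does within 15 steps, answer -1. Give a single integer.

Step 1: cell (1,3)='T' (+4 fires, +1 burnt)
Step 2: cell (1,3)='T' (+8 fires, +4 burnt)
Step 3: cell (1,3)='F' (+10 fires, +8 burnt)
  -> target ignites at step 3
Step 4: cell (1,3)='.' (+7 fires, +10 burnt)
Step 5: cell (1,3)='.' (+4 fires, +7 burnt)
Step 6: cell (1,3)='.' (+0 fires, +4 burnt)
  fire out at step 6

3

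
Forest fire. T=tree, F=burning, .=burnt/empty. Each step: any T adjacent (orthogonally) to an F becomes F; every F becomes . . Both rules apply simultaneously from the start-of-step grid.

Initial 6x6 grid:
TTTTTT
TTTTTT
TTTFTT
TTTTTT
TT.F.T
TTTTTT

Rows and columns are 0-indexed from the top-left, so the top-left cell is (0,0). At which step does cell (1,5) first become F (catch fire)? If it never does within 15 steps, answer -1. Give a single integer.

Step 1: cell (1,5)='T' (+5 fires, +2 burnt)
Step 2: cell (1,5)='T' (+9 fires, +5 burnt)
Step 3: cell (1,5)='F' (+9 fires, +9 burnt)
  -> target ignites at step 3
Step 4: cell (1,5)='.' (+7 fires, +9 burnt)
Step 5: cell (1,5)='.' (+2 fires, +7 burnt)
Step 6: cell (1,5)='.' (+0 fires, +2 burnt)
  fire out at step 6

3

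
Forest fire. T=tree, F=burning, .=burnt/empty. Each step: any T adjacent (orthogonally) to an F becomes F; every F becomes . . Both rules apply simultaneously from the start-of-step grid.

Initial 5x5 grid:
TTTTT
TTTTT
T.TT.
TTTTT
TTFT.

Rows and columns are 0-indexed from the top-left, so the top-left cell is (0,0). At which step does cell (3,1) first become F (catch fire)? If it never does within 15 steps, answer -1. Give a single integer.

Step 1: cell (3,1)='T' (+3 fires, +1 burnt)
Step 2: cell (3,1)='F' (+4 fires, +3 burnt)
  -> target ignites at step 2
Step 3: cell (3,1)='.' (+4 fires, +4 burnt)
Step 4: cell (3,1)='.' (+4 fires, +4 burnt)
Step 5: cell (3,1)='.' (+4 fires, +4 burnt)
Step 6: cell (3,1)='.' (+2 fires, +4 burnt)
Step 7: cell (3,1)='.' (+0 fires, +2 burnt)
  fire out at step 7

2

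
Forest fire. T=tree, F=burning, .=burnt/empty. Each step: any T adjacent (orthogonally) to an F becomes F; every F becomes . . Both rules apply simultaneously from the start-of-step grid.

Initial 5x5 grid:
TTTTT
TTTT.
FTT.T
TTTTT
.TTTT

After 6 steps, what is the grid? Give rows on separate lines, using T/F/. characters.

Step 1: 3 trees catch fire, 1 burn out
  TTTTT
  FTTT.
  .FT.T
  FTTTT
  .TTTT
Step 2: 4 trees catch fire, 3 burn out
  FTTTT
  .FTT.
  ..F.T
  .FTTT
  .TTTT
Step 3: 4 trees catch fire, 4 burn out
  .FTTT
  ..FT.
  ....T
  ..FTT
  .FTTT
Step 4: 4 trees catch fire, 4 burn out
  ..FTT
  ...F.
  ....T
  ...FT
  ..FTT
Step 5: 3 trees catch fire, 4 burn out
  ...FT
  .....
  ....T
  ....F
  ...FT
Step 6: 3 trees catch fire, 3 burn out
  ....F
  .....
  ....F
  .....
  ....F

....F
.....
....F
.....
....F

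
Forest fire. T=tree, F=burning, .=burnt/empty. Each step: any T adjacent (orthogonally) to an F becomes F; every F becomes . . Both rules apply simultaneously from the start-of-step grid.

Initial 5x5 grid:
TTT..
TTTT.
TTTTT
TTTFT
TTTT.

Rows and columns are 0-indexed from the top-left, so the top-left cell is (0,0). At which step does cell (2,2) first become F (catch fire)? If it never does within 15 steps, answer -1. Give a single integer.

Step 1: cell (2,2)='T' (+4 fires, +1 burnt)
Step 2: cell (2,2)='F' (+5 fires, +4 burnt)
  -> target ignites at step 2
Step 3: cell (2,2)='.' (+4 fires, +5 burnt)
Step 4: cell (2,2)='.' (+4 fires, +4 burnt)
Step 5: cell (2,2)='.' (+2 fires, +4 burnt)
Step 6: cell (2,2)='.' (+1 fires, +2 burnt)
Step 7: cell (2,2)='.' (+0 fires, +1 burnt)
  fire out at step 7

2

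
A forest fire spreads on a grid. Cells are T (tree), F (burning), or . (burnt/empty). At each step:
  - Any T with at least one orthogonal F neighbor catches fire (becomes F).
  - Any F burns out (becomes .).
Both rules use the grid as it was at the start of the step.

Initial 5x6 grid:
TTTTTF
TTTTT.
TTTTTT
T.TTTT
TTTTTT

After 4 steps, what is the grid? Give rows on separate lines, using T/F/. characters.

Step 1: 1 trees catch fire, 1 burn out
  TTTTF.
  TTTTT.
  TTTTTT
  T.TTTT
  TTTTTT
Step 2: 2 trees catch fire, 1 burn out
  TTTF..
  TTTTF.
  TTTTTT
  T.TTTT
  TTTTTT
Step 3: 3 trees catch fire, 2 burn out
  TTF...
  TTTF..
  TTTTFT
  T.TTTT
  TTTTTT
Step 4: 5 trees catch fire, 3 burn out
  TF....
  TTF...
  TTTF.F
  T.TTFT
  TTTTTT

TF....
TTF...
TTTF.F
T.TTFT
TTTTTT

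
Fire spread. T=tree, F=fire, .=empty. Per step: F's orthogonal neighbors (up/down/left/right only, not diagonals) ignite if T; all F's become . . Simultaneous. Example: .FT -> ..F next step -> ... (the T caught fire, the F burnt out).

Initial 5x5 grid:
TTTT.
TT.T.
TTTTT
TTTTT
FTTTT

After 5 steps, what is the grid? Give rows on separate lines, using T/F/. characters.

Step 1: 2 trees catch fire, 1 burn out
  TTTT.
  TT.T.
  TTTTT
  FTTTT
  .FTTT
Step 2: 3 trees catch fire, 2 burn out
  TTTT.
  TT.T.
  FTTTT
  .FTTT
  ..FTT
Step 3: 4 trees catch fire, 3 burn out
  TTTT.
  FT.T.
  .FTTT
  ..FTT
  ...FT
Step 4: 5 trees catch fire, 4 burn out
  FTTT.
  .F.T.
  ..FTT
  ...FT
  ....F
Step 5: 3 trees catch fire, 5 burn out
  .FTT.
  ...T.
  ...FT
  ....F
  .....

.FTT.
...T.
...FT
....F
.....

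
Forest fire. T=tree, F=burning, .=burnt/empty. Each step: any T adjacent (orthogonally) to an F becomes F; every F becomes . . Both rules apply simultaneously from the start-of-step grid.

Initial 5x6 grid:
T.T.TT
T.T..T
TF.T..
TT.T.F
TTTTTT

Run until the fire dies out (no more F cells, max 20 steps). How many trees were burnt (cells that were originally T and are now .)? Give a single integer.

Step 1: +3 fires, +2 burnt (F count now 3)
Step 2: +4 fires, +3 burnt (F count now 4)
Step 3: +4 fires, +4 burnt (F count now 4)
Step 4: +1 fires, +4 burnt (F count now 1)
Step 5: +1 fires, +1 burnt (F count now 1)
Step 6: +0 fires, +1 burnt (F count now 0)
Fire out after step 6
Initially T: 18, now '.': 25
Total burnt (originally-T cells now '.'): 13

Answer: 13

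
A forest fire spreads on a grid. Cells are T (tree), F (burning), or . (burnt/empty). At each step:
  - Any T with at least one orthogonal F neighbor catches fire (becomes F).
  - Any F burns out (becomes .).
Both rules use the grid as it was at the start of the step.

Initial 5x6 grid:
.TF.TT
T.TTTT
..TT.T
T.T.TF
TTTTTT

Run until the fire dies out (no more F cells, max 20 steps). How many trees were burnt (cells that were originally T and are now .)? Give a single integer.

Answer: 19

Derivation:
Step 1: +5 fires, +2 burnt (F count now 5)
Step 2: +4 fires, +5 burnt (F count now 4)
Step 3: +5 fires, +4 burnt (F count now 5)
Step 4: +2 fires, +5 burnt (F count now 2)
Step 5: +1 fires, +2 burnt (F count now 1)
Step 6: +1 fires, +1 burnt (F count now 1)
Step 7: +1 fires, +1 burnt (F count now 1)
Step 8: +0 fires, +1 burnt (F count now 0)
Fire out after step 8
Initially T: 20, now '.': 29
Total burnt (originally-T cells now '.'): 19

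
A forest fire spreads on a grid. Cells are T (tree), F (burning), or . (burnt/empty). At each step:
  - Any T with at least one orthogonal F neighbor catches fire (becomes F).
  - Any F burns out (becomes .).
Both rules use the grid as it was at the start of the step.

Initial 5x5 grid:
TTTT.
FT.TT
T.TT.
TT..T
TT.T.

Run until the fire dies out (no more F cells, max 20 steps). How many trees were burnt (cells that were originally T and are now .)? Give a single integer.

Step 1: +3 fires, +1 burnt (F count now 3)
Step 2: +2 fires, +3 burnt (F count now 2)
Step 3: +3 fires, +2 burnt (F count now 3)
Step 4: +2 fires, +3 burnt (F count now 2)
Step 5: +1 fires, +2 burnt (F count now 1)
Step 6: +2 fires, +1 burnt (F count now 2)
Step 7: +1 fires, +2 burnt (F count now 1)
Step 8: +0 fires, +1 burnt (F count now 0)
Fire out after step 8
Initially T: 16, now '.': 23
Total burnt (originally-T cells now '.'): 14

Answer: 14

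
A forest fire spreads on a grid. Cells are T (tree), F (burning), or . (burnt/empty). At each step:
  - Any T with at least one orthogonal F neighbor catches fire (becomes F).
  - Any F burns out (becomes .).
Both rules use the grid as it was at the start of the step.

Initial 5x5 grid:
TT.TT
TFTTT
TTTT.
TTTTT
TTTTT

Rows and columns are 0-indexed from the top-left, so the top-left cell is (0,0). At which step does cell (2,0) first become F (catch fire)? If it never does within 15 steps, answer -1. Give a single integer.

Step 1: cell (2,0)='T' (+4 fires, +1 burnt)
Step 2: cell (2,0)='F' (+5 fires, +4 burnt)
  -> target ignites at step 2
Step 3: cell (2,0)='.' (+6 fires, +5 burnt)
Step 4: cell (2,0)='.' (+4 fires, +6 burnt)
Step 5: cell (2,0)='.' (+2 fires, +4 burnt)
Step 6: cell (2,0)='.' (+1 fires, +2 burnt)
Step 7: cell (2,0)='.' (+0 fires, +1 burnt)
  fire out at step 7

2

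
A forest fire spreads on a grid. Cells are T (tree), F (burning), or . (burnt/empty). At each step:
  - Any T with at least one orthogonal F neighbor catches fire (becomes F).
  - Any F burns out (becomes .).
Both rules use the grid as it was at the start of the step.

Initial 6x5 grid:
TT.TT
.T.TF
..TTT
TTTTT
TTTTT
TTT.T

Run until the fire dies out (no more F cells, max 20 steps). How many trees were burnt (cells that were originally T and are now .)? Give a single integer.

Step 1: +3 fires, +1 burnt (F count now 3)
Step 2: +3 fires, +3 burnt (F count now 3)
Step 3: +3 fires, +3 burnt (F count now 3)
Step 4: +3 fires, +3 burnt (F count now 3)
Step 5: +2 fires, +3 burnt (F count now 2)
Step 6: +3 fires, +2 burnt (F count now 3)
Step 7: +2 fires, +3 burnt (F count now 2)
Step 8: +1 fires, +2 burnt (F count now 1)
Step 9: +0 fires, +1 burnt (F count now 0)
Fire out after step 9
Initially T: 23, now '.': 27
Total burnt (originally-T cells now '.'): 20

Answer: 20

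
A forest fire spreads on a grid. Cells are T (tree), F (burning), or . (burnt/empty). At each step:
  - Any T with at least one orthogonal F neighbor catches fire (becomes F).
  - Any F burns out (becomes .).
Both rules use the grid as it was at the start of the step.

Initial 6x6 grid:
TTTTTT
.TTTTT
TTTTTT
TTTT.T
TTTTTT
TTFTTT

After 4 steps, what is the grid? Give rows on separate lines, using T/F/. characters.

Step 1: 3 trees catch fire, 1 burn out
  TTTTTT
  .TTTTT
  TTTTTT
  TTTT.T
  TTFTTT
  TF.FTT
Step 2: 5 trees catch fire, 3 burn out
  TTTTTT
  .TTTTT
  TTTTTT
  TTFT.T
  TF.FTT
  F...FT
Step 3: 6 trees catch fire, 5 burn out
  TTTTTT
  .TTTTT
  TTFTTT
  TF.F.T
  F...FT
  .....F
Step 4: 5 trees catch fire, 6 burn out
  TTTTTT
  .TFTTT
  TF.FTT
  F....T
  .....F
  ......

TTTTTT
.TFTTT
TF.FTT
F....T
.....F
......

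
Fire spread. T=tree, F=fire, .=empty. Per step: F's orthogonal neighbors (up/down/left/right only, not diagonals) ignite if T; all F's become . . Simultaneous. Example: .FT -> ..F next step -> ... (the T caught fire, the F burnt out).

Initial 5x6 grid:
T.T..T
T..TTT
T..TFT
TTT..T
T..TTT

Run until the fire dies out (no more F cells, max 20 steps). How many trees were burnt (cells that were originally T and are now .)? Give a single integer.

Answer: 10

Derivation:
Step 1: +3 fires, +1 burnt (F count now 3)
Step 2: +3 fires, +3 burnt (F count now 3)
Step 3: +2 fires, +3 burnt (F count now 2)
Step 4: +1 fires, +2 burnt (F count now 1)
Step 5: +1 fires, +1 burnt (F count now 1)
Step 6: +0 fires, +1 burnt (F count now 0)
Fire out after step 6
Initially T: 18, now '.': 22
Total burnt (originally-T cells now '.'): 10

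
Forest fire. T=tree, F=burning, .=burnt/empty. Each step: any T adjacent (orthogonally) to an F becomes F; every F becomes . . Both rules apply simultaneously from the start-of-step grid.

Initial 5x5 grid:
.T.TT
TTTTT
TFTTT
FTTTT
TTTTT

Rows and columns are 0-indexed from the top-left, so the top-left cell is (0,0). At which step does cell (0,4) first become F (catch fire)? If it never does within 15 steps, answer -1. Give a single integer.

Step 1: cell (0,4)='T' (+5 fires, +2 burnt)
Step 2: cell (0,4)='T' (+6 fires, +5 burnt)
Step 3: cell (0,4)='T' (+4 fires, +6 burnt)
Step 4: cell (0,4)='T' (+4 fires, +4 burnt)
Step 5: cell (0,4)='F' (+2 fires, +4 burnt)
  -> target ignites at step 5
Step 6: cell (0,4)='.' (+0 fires, +2 burnt)
  fire out at step 6

5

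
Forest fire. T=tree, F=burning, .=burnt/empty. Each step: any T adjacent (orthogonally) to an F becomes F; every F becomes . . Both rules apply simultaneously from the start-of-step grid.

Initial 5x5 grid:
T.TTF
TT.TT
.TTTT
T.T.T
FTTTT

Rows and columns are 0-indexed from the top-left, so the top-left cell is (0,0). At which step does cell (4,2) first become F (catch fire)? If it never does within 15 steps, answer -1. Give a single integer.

Step 1: cell (4,2)='T' (+4 fires, +2 burnt)
Step 2: cell (4,2)='F' (+4 fires, +4 burnt)
  -> target ignites at step 2
Step 3: cell (4,2)='.' (+4 fires, +4 burnt)
Step 4: cell (4,2)='.' (+2 fires, +4 burnt)
Step 5: cell (4,2)='.' (+1 fires, +2 burnt)
Step 6: cell (4,2)='.' (+1 fires, +1 burnt)
Step 7: cell (4,2)='.' (+1 fires, +1 burnt)
Step 8: cell (4,2)='.' (+1 fires, +1 burnt)
Step 9: cell (4,2)='.' (+0 fires, +1 burnt)
  fire out at step 9

2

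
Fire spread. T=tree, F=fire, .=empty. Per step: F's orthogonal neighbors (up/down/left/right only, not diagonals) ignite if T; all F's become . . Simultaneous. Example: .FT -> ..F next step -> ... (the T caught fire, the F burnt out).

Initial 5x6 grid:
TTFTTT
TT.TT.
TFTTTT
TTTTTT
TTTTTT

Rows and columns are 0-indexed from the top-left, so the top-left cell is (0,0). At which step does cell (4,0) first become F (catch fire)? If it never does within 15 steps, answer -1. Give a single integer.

Step 1: cell (4,0)='T' (+6 fires, +2 burnt)
Step 2: cell (4,0)='T' (+8 fires, +6 burnt)
Step 3: cell (4,0)='F' (+6 fires, +8 burnt)
  -> target ignites at step 3
Step 4: cell (4,0)='.' (+3 fires, +6 burnt)
Step 5: cell (4,0)='.' (+2 fires, +3 burnt)
Step 6: cell (4,0)='.' (+1 fires, +2 burnt)
Step 7: cell (4,0)='.' (+0 fires, +1 burnt)
  fire out at step 7

3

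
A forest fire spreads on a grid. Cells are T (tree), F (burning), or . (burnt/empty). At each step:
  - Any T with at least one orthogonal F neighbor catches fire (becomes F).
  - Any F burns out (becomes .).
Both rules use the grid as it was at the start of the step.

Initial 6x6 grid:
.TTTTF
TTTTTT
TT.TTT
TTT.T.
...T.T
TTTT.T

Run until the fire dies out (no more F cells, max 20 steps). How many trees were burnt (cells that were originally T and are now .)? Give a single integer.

Answer: 19

Derivation:
Step 1: +2 fires, +1 burnt (F count now 2)
Step 2: +3 fires, +2 burnt (F count now 3)
Step 3: +3 fires, +3 burnt (F count now 3)
Step 4: +4 fires, +3 burnt (F count now 4)
Step 5: +1 fires, +4 burnt (F count now 1)
Step 6: +2 fires, +1 burnt (F count now 2)
Step 7: +2 fires, +2 burnt (F count now 2)
Step 8: +2 fires, +2 burnt (F count now 2)
Step 9: +0 fires, +2 burnt (F count now 0)
Fire out after step 9
Initially T: 26, now '.': 29
Total burnt (originally-T cells now '.'): 19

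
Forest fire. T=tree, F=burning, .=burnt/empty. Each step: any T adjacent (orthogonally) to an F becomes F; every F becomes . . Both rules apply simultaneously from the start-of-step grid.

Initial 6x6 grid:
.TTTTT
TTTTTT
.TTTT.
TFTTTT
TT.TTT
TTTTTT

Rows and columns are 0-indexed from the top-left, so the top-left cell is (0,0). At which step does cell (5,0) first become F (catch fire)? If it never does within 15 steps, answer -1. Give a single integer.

Step 1: cell (5,0)='T' (+4 fires, +1 burnt)
Step 2: cell (5,0)='T' (+5 fires, +4 burnt)
Step 3: cell (5,0)='F' (+8 fires, +5 burnt)
  -> target ignites at step 3
Step 4: cell (5,0)='.' (+6 fires, +8 burnt)
Step 5: cell (5,0)='.' (+4 fires, +6 burnt)
Step 6: cell (5,0)='.' (+3 fires, +4 burnt)
Step 7: cell (5,0)='.' (+1 fires, +3 burnt)
Step 8: cell (5,0)='.' (+0 fires, +1 burnt)
  fire out at step 8

3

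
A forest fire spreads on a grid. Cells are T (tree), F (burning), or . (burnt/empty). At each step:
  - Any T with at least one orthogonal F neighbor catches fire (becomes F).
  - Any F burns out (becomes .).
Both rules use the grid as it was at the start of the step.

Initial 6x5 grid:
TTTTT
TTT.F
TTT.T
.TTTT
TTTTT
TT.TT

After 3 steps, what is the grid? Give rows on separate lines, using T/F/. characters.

Step 1: 2 trees catch fire, 1 burn out
  TTTTF
  TTT..
  TTT.F
  .TTTT
  TTTTT
  TT.TT
Step 2: 2 trees catch fire, 2 burn out
  TTTF.
  TTT..
  TTT..
  .TTTF
  TTTTT
  TT.TT
Step 3: 3 trees catch fire, 2 burn out
  TTF..
  TTT..
  TTT..
  .TTF.
  TTTTF
  TT.TT

TTF..
TTT..
TTT..
.TTF.
TTTTF
TT.TT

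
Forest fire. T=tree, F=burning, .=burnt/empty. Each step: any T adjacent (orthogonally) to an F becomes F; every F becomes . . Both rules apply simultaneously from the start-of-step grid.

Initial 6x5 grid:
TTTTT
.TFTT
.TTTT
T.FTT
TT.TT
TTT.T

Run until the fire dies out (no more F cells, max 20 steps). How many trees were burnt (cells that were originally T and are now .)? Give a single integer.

Step 1: +5 fires, +2 burnt (F count now 5)
Step 2: +7 fires, +5 burnt (F count now 7)
Step 3: +4 fires, +7 burnt (F count now 4)
Step 4: +1 fires, +4 burnt (F count now 1)
Step 5: +0 fires, +1 burnt (F count now 0)
Fire out after step 5
Initially T: 23, now '.': 24
Total burnt (originally-T cells now '.'): 17

Answer: 17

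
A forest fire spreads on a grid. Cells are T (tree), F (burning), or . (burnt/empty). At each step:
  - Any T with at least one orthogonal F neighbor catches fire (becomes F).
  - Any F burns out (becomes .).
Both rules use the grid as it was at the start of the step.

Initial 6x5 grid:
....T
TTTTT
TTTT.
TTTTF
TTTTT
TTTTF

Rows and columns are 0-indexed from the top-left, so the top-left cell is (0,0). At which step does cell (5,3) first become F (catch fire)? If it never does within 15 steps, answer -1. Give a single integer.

Step 1: cell (5,3)='F' (+3 fires, +2 burnt)
  -> target ignites at step 1
Step 2: cell (5,3)='.' (+4 fires, +3 burnt)
Step 3: cell (5,3)='.' (+5 fires, +4 burnt)
Step 4: cell (5,3)='.' (+6 fires, +5 burnt)
Step 5: cell (5,3)='.' (+4 fires, +6 burnt)
Step 6: cell (5,3)='.' (+1 fires, +4 burnt)
Step 7: cell (5,3)='.' (+0 fires, +1 burnt)
  fire out at step 7

1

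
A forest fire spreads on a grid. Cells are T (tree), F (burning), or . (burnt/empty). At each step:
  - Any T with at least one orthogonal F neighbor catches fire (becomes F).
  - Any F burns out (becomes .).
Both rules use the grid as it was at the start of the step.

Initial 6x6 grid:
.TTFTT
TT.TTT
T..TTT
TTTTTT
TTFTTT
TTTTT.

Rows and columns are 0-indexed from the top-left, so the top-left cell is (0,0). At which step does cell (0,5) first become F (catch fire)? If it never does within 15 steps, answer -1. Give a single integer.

Step 1: cell (0,5)='T' (+7 fires, +2 burnt)
Step 2: cell (0,5)='F' (+10 fires, +7 burnt)
  -> target ignites at step 2
Step 3: cell (0,5)='.' (+8 fires, +10 burnt)
Step 4: cell (0,5)='.' (+4 fires, +8 burnt)
Step 5: cell (0,5)='.' (+0 fires, +4 burnt)
  fire out at step 5

2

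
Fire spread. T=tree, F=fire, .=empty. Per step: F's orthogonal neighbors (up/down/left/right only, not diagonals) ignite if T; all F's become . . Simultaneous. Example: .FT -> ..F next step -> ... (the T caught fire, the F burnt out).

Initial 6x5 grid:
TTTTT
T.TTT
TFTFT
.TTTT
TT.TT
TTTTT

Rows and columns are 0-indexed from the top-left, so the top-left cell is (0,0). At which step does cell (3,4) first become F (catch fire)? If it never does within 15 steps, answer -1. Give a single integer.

Step 1: cell (3,4)='T' (+6 fires, +2 burnt)
Step 2: cell (3,4)='F' (+8 fires, +6 burnt)
  -> target ignites at step 2
Step 3: cell (3,4)='.' (+7 fires, +8 burnt)
Step 4: cell (3,4)='.' (+4 fires, +7 burnt)
Step 5: cell (3,4)='.' (+0 fires, +4 burnt)
  fire out at step 5

2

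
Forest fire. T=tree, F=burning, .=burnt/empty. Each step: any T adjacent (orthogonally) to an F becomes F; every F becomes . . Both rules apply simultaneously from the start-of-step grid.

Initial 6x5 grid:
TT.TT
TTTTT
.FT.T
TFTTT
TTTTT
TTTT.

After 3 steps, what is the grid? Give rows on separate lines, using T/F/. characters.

Step 1: 5 trees catch fire, 2 burn out
  TT.TT
  TFTTT
  ..F.T
  F.FTT
  TFTTT
  TTTT.
Step 2: 7 trees catch fire, 5 burn out
  TF.TT
  F.FTT
  ....T
  ...FT
  F.FTT
  TFTT.
Step 3: 6 trees catch fire, 7 burn out
  F..TT
  ...FT
  ....T
  ....F
  ...FT
  F.FT.

F..TT
...FT
....T
....F
...FT
F.FT.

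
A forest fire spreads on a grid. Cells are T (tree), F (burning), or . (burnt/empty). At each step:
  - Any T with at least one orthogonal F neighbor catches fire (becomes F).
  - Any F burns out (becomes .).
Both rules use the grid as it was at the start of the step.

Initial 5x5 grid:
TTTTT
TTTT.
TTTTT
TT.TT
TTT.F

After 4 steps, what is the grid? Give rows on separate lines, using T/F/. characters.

Step 1: 1 trees catch fire, 1 burn out
  TTTTT
  TTTT.
  TTTTT
  TT.TF
  TTT..
Step 2: 2 trees catch fire, 1 burn out
  TTTTT
  TTTT.
  TTTTF
  TT.F.
  TTT..
Step 3: 1 trees catch fire, 2 burn out
  TTTTT
  TTTT.
  TTTF.
  TT...
  TTT..
Step 4: 2 trees catch fire, 1 burn out
  TTTTT
  TTTF.
  TTF..
  TT...
  TTT..

TTTTT
TTTF.
TTF..
TT...
TTT..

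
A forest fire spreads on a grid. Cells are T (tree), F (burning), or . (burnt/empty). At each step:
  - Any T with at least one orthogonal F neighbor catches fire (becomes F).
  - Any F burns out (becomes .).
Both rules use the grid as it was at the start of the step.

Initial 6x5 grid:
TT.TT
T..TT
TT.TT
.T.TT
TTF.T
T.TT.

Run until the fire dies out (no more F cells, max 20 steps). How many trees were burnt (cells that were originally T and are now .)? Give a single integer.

Step 1: +2 fires, +1 burnt (F count now 2)
Step 2: +3 fires, +2 burnt (F count now 3)
Step 3: +2 fires, +3 burnt (F count now 2)
Step 4: +1 fires, +2 burnt (F count now 1)
Step 5: +1 fires, +1 burnt (F count now 1)
Step 6: +1 fires, +1 burnt (F count now 1)
Step 7: +1 fires, +1 burnt (F count now 1)
Step 8: +0 fires, +1 burnt (F count now 0)
Fire out after step 8
Initially T: 20, now '.': 21
Total burnt (originally-T cells now '.'): 11

Answer: 11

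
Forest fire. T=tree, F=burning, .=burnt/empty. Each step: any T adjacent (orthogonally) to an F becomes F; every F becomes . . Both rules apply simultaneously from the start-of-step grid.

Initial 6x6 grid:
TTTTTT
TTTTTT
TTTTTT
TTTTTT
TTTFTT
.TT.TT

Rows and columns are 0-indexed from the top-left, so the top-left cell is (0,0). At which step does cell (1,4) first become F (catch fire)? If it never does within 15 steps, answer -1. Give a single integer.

Step 1: cell (1,4)='T' (+3 fires, +1 burnt)
Step 2: cell (1,4)='T' (+7 fires, +3 burnt)
Step 3: cell (1,4)='T' (+8 fires, +7 burnt)
Step 4: cell (1,4)='F' (+6 fires, +8 burnt)
  -> target ignites at step 4
Step 5: cell (1,4)='.' (+5 fires, +6 burnt)
Step 6: cell (1,4)='.' (+3 fires, +5 burnt)
Step 7: cell (1,4)='.' (+1 fires, +3 burnt)
Step 8: cell (1,4)='.' (+0 fires, +1 burnt)
  fire out at step 8

4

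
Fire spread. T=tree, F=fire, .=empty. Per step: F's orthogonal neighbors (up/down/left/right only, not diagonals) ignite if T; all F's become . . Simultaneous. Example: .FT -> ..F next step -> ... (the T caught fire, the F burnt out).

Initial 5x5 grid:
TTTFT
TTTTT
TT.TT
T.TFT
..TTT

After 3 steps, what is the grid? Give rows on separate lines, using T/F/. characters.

Step 1: 7 trees catch fire, 2 burn out
  TTF.F
  TTTFT
  TT.FT
  T.F.F
  ..TFT
Step 2: 6 trees catch fire, 7 burn out
  TF...
  TTF.F
  TT..F
  T....
  ..F.F
Step 3: 2 trees catch fire, 6 burn out
  F....
  TF...
  TT...
  T....
  .....

F....
TF...
TT...
T....
.....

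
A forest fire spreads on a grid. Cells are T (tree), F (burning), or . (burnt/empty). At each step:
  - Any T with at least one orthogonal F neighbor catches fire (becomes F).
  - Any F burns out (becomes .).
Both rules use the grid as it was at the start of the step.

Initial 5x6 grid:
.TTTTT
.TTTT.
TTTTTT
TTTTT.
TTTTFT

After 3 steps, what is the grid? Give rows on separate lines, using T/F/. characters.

Step 1: 3 trees catch fire, 1 burn out
  .TTTTT
  .TTTT.
  TTTTTT
  TTTTF.
  TTTF.F
Step 2: 3 trees catch fire, 3 burn out
  .TTTTT
  .TTTT.
  TTTTFT
  TTTF..
  TTF...
Step 3: 5 trees catch fire, 3 burn out
  .TTTTT
  .TTTF.
  TTTF.F
  TTF...
  TF....

.TTTTT
.TTTF.
TTTF.F
TTF...
TF....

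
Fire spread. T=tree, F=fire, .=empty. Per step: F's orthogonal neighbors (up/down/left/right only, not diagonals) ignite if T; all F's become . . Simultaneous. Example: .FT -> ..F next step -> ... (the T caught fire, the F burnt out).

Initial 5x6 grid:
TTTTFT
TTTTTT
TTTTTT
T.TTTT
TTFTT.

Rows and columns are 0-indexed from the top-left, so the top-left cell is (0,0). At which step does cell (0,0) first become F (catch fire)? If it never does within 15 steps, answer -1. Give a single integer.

Step 1: cell (0,0)='T' (+6 fires, +2 burnt)
Step 2: cell (0,0)='T' (+8 fires, +6 burnt)
Step 3: cell (0,0)='T' (+7 fires, +8 burnt)
Step 4: cell (0,0)='F' (+4 fires, +7 burnt)
  -> target ignites at step 4
Step 5: cell (0,0)='.' (+1 fires, +4 burnt)
Step 6: cell (0,0)='.' (+0 fires, +1 burnt)
  fire out at step 6

4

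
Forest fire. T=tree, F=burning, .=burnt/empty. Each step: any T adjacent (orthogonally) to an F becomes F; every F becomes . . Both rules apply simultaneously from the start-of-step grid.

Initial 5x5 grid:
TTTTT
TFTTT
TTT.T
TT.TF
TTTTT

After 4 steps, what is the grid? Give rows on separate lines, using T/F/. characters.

Step 1: 7 trees catch fire, 2 burn out
  TFTTT
  F.FTT
  TFT.F
  TT.F.
  TTTTF
Step 2: 8 trees catch fire, 7 burn out
  F.FTT
  ...FF
  F.F..
  TF...
  TTTF.
Step 3: 5 trees catch fire, 8 burn out
  ...FF
  .....
  .....
  F....
  TFF..
Step 4: 1 trees catch fire, 5 burn out
  .....
  .....
  .....
  .....
  F....

.....
.....
.....
.....
F....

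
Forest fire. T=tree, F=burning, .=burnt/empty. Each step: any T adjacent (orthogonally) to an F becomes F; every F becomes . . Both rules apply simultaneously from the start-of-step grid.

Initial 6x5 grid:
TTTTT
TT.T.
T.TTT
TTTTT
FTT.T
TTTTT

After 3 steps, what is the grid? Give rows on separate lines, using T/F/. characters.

Step 1: 3 trees catch fire, 1 burn out
  TTTTT
  TT.T.
  T.TTT
  FTTTT
  .FT.T
  FTTTT
Step 2: 4 trees catch fire, 3 burn out
  TTTTT
  TT.T.
  F.TTT
  .FTTT
  ..F.T
  .FTTT
Step 3: 3 trees catch fire, 4 burn out
  TTTTT
  FT.T.
  ..TTT
  ..FTT
  ....T
  ..FTT

TTTTT
FT.T.
..TTT
..FTT
....T
..FTT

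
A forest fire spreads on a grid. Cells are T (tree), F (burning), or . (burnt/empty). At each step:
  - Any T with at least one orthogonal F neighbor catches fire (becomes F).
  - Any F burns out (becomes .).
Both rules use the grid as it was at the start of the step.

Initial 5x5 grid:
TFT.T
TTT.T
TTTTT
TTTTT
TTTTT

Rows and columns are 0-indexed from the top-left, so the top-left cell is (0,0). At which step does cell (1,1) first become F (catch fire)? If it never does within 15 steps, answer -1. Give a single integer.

Step 1: cell (1,1)='F' (+3 fires, +1 burnt)
  -> target ignites at step 1
Step 2: cell (1,1)='.' (+3 fires, +3 burnt)
Step 3: cell (1,1)='.' (+3 fires, +3 burnt)
Step 4: cell (1,1)='.' (+4 fires, +3 burnt)
Step 5: cell (1,1)='.' (+4 fires, +4 burnt)
Step 6: cell (1,1)='.' (+3 fires, +4 burnt)
Step 7: cell (1,1)='.' (+2 fires, +3 burnt)
Step 8: cell (1,1)='.' (+0 fires, +2 burnt)
  fire out at step 8

1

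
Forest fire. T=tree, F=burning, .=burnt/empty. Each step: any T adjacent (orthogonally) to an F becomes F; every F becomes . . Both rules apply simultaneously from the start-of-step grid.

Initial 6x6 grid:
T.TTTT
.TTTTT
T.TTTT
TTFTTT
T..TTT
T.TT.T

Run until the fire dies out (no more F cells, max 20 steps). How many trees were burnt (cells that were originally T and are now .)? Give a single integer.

Answer: 27

Derivation:
Step 1: +3 fires, +1 burnt (F count now 3)
Step 2: +5 fires, +3 burnt (F count now 5)
Step 3: +9 fires, +5 burnt (F count now 9)
Step 4: +6 fires, +9 burnt (F count now 6)
Step 5: +3 fires, +6 burnt (F count now 3)
Step 6: +1 fires, +3 burnt (F count now 1)
Step 7: +0 fires, +1 burnt (F count now 0)
Fire out after step 7
Initially T: 28, now '.': 35
Total burnt (originally-T cells now '.'): 27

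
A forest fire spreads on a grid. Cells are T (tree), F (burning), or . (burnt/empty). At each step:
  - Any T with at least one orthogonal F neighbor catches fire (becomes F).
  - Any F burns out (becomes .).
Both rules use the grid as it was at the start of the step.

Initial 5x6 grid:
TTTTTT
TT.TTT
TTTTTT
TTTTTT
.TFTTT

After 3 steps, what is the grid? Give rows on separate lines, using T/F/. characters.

Step 1: 3 trees catch fire, 1 burn out
  TTTTTT
  TT.TTT
  TTTTTT
  TTFTTT
  .F.FTT
Step 2: 4 trees catch fire, 3 burn out
  TTTTTT
  TT.TTT
  TTFTTT
  TF.FTT
  ....FT
Step 3: 5 trees catch fire, 4 burn out
  TTTTTT
  TT.TTT
  TF.FTT
  F...FT
  .....F

TTTTTT
TT.TTT
TF.FTT
F...FT
.....F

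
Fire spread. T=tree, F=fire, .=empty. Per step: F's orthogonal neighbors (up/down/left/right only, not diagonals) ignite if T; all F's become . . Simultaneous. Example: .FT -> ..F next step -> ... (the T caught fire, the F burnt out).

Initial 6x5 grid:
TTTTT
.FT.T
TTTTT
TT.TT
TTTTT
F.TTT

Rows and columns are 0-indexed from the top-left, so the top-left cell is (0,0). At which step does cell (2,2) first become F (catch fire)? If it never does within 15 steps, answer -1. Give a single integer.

Step 1: cell (2,2)='T' (+4 fires, +2 burnt)
Step 2: cell (2,2)='F' (+7 fires, +4 burnt)
  -> target ignites at step 2
Step 3: cell (2,2)='.' (+3 fires, +7 burnt)
Step 4: cell (2,2)='.' (+5 fires, +3 burnt)
Step 5: cell (2,2)='.' (+4 fires, +5 burnt)
Step 6: cell (2,2)='.' (+1 fires, +4 burnt)
Step 7: cell (2,2)='.' (+0 fires, +1 burnt)
  fire out at step 7

2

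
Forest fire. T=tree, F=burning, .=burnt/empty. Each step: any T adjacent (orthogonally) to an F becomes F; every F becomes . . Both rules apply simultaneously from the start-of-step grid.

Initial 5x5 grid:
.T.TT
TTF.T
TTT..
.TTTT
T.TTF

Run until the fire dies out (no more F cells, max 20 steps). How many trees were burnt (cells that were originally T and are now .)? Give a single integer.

Step 1: +4 fires, +2 burnt (F count now 4)
Step 2: +6 fires, +4 burnt (F count now 6)
Step 3: +2 fires, +6 burnt (F count now 2)
Step 4: +0 fires, +2 burnt (F count now 0)
Fire out after step 4
Initially T: 16, now '.': 21
Total burnt (originally-T cells now '.'): 12

Answer: 12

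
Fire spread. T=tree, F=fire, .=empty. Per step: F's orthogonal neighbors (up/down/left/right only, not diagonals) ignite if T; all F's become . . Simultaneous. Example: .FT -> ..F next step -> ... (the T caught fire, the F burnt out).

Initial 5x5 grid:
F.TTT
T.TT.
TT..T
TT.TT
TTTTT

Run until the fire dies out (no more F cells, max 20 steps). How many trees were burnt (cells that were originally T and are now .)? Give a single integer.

Step 1: +1 fires, +1 burnt (F count now 1)
Step 2: +1 fires, +1 burnt (F count now 1)
Step 3: +2 fires, +1 burnt (F count now 2)
Step 4: +2 fires, +2 burnt (F count now 2)
Step 5: +1 fires, +2 burnt (F count now 1)
Step 6: +1 fires, +1 burnt (F count now 1)
Step 7: +1 fires, +1 burnt (F count now 1)
Step 8: +2 fires, +1 burnt (F count now 2)
Step 9: +1 fires, +2 burnt (F count now 1)
Step 10: +1 fires, +1 burnt (F count now 1)
Step 11: +0 fires, +1 burnt (F count now 0)
Fire out after step 11
Initially T: 18, now '.': 20
Total burnt (originally-T cells now '.'): 13

Answer: 13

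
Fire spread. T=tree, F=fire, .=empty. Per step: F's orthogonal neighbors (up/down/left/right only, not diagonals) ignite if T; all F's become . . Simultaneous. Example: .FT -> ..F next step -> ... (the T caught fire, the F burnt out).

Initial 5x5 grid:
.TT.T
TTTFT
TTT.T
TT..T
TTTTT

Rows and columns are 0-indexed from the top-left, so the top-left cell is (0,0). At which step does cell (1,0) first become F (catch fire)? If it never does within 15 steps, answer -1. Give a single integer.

Step 1: cell (1,0)='T' (+2 fires, +1 burnt)
Step 2: cell (1,0)='T' (+5 fires, +2 burnt)
Step 3: cell (1,0)='F' (+4 fires, +5 burnt)
  -> target ignites at step 3
Step 4: cell (1,0)='.' (+3 fires, +4 burnt)
Step 5: cell (1,0)='.' (+3 fires, +3 burnt)
Step 6: cell (1,0)='.' (+2 fires, +3 burnt)
Step 7: cell (1,0)='.' (+0 fires, +2 burnt)
  fire out at step 7

3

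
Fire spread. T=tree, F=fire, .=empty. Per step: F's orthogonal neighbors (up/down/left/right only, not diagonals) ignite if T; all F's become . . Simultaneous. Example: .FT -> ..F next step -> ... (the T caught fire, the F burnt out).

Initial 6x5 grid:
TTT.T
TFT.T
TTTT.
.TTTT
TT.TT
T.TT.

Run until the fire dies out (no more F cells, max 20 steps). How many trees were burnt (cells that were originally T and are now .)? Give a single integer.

Answer: 20

Derivation:
Step 1: +4 fires, +1 burnt (F count now 4)
Step 2: +5 fires, +4 burnt (F count now 5)
Step 3: +3 fires, +5 burnt (F count now 3)
Step 4: +2 fires, +3 burnt (F count now 2)
Step 5: +3 fires, +2 burnt (F count now 3)
Step 6: +2 fires, +3 burnt (F count now 2)
Step 7: +1 fires, +2 burnt (F count now 1)
Step 8: +0 fires, +1 burnt (F count now 0)
Fire out after step 8
Initially T: 22, now '.': 28
Total burnt (originally-T cells now '.'): 20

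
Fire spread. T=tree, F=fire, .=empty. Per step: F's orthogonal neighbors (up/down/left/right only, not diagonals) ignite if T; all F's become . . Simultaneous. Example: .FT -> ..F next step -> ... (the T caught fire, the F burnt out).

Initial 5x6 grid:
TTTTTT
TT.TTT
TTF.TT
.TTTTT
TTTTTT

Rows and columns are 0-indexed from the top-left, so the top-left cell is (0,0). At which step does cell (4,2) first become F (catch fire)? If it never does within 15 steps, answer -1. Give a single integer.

Step 1: cell (4,2)='T' (+2 fires, +1 burnt)
Step 2: cell (4,2)='F' (+5 fires, +2 burnt)
  -> target ignites at step 2
Step 3: cell (4,2)='.' (+5 fires, +5 burnt)
Step 4: cell (4,2)='.' (+6 fires, +5 burnt)
Step 5: cell (4,2)='.' (+4 fires, +6 burnt)
Step 6: cell (4,2)='.' (+3 fires, +4 burnt)
Step 7: cell (4,2)='.' (+1 fires, +3 burnt)
Step 8: cell (4,2)='.' (+0 fires, +1 burnt)
  fire out at step 8

2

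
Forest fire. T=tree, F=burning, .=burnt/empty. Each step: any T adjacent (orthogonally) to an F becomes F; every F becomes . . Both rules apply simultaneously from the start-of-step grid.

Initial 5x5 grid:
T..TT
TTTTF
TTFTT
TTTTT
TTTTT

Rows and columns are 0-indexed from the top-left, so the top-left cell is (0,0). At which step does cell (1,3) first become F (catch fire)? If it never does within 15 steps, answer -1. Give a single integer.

Step 1: cell (1,3)='F' (+7 fires, +2 burnt)
  -> target ignites at step 1
Step 2: cell (1,3)='.' (+7 fires, +7 burnt)
Step 3: cell (1,3)='.' (+5 fires, +7 burnt)
Step 4: cell (1,3)='.' (+2 fires, +5 burnt)
Step 5: cell (1,3)='.' (+0 fires, +2 burnt)
  fire out at step 5

1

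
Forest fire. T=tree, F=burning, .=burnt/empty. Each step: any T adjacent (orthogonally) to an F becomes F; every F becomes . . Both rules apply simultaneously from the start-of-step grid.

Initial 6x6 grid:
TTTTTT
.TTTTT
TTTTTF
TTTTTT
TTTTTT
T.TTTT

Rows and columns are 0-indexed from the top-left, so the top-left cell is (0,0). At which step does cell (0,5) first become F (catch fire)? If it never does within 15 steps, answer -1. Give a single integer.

Step 1: cell (0,5)='T' (+3 fires, +1 burnt)
Step 2: cell (0,5)='F' (+5 fires, +3 burnt)
  -> target ignites at step 2
Step 3: cell (0,5)='.' (+6 fires, +5 burnt)
Step 4: cell (0,5)='.' (+6 fires, +6 burnt)
Step 5: cell (0,5)='.' (+6 fires, +6 burnt)
Step 6: cell (0,5)='.' (+4 fires, +6 burnt)
Step 7: cell (0,5)='.' (+2 fires, +4 burnt)
Step 8: cell (0,5)='.' (+1 fires, +2 burnt)
Step 9: cell (0,5)='.' (+0 fires, +1 burnt)
  fire out at step 9

2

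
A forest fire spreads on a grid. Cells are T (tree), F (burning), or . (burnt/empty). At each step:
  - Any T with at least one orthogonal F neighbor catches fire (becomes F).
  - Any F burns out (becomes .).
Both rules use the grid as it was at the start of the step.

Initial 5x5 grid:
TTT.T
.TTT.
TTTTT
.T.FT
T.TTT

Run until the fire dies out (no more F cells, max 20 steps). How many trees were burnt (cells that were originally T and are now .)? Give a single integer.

Answer: 16

Derivation:
Step 1: +3 fires, +1 burnt (F count now 3)
Step 2: +5 fires, +3 burnt (F count now 5)
Step 3: +2 fires, +5 burnt (F count now 2)
Step 4: +4 fires, +2 burnt (F count now 4)
Step 5: +1 fires, +4 burnt (F count now 1)
Step 6: +1 fires, +1 burnt (F count now 1)
Step 7: +0 fires, +1 burnt (F count now 0)
Fire out after step 7
Initially T: 18, now '.': 23
Total burnt (originally-T cells now '.'): 16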